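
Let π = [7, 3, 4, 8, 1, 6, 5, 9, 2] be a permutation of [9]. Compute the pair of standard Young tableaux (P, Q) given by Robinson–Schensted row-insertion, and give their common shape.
P = [1, 2, 5, 9] / [3, 4] / [6, 8] / [7];  Q = [1, 3, 4, 8] / [2, 6] / [5, 7] / [9];  common shape = (4, 2, 2, 1)

Row-insert the values π_1, π_2, … into P one at a time, bumping the leftmost entry strictly greater than the inserted value down to the next row. The recording tableau Q records, in position (i, j), the step at which that cell was added to P.
  Insert 7 (step 1): P = [7];  Q = [1]
  Insert 3 (step 2): P = [3] / [7];  Q = [1] / [2]
  Insert 4 (step 3): P = [3, 4] / [7];  Q = [1, 3] / [2]
  Insert 8 (step 4): P = [3, 4, 8] / [7];  Q = [1, 3, 4] / [2]
  Insert 1 (step 5): P = [1, 4, 8] / [3] / [7];  Q = [1, 3, 4] / [2] / [5]
  Insert 6 (step 6): P = [1, 4, 6] / [3, 8] / [7];  Q = [1, 3, 4] / [2, 6] / [5]
  Insert 5 (step 7): P = [1, 4, 5] / [3, 6] / [7, 8];  Q = [1, 3, 4] / [2, 6] / [5, 7]
  Insert 9 (step 8): P = [1, 4, 5, 9] / [3, 6] / [7, 8];  Q = [1, 3, 4, 8] / [2, 6] / [5, 7]
  Insert 2 (step 9): P = [1, 2, 5, 9] / [3, 4] / [6, 8] / [7];  Q = [1, 3, 4, 8] / [2, 6] / [5, 7] / [9]
Final shape: (4, 2, 2, 1).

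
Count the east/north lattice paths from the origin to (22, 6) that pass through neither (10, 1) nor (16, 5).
Number of paths = 182399

Inclusion–exclusion. Total paths: C(28, 22) = 376740. Through P₁: C(11, 10)·C(17, 12) = 68068. Through P₂: C(21, 16)·C(7, 6) = 142443. Since P₁ is strictly southwest of P₂, a monotone path through both must visit P₁ then P₂; paths through both = C(11, 10)·C(10, 6)·C(7, 6) = 16170. Avoid both = 376740 − 68068 − 142443 + 16170 = 182399.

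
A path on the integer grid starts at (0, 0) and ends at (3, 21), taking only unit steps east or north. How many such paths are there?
Number of paths = 2024

A monotone lattice path from (0, 0) to (3, 21) consists of 3 east steps and 21 north steps in some order, so it is determined by which 3 of the 24 steps are east. The count is C(24, 3) = 2024.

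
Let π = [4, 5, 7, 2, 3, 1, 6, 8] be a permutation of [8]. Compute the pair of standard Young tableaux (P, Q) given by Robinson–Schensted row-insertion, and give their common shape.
P = [1, 3, 6, 8] / [2, 5, 7] / [4];  Q = [1, 2, 3, 8] / [4, 5, 7] / [6];  common shape = (4, 3, 1)

Row-insert the values π_1, π_2, … into P one at a time, bumping the leftmost entry strictly greater than the inserted value down to the next row. The recording tableau Q records, in position (i, j), the step at which that cell was added to P.
  Insert 4 (step 1): P = [4];  Q = [1]
  Insert 5 (step 2): P = [4, 5];  Q = [1, 2]
  Insert 7 (step 3): P = [4, 5, 7];  Q = [1, 2, 3]
  Insert 2 (step 4): P = [2, 5, 7] / [4];  Q = [1, 2, 3] / [4]
  Insert 3 (step 5): P = [2, 3, 7] / [4, 5];  Q = [1, 2, 3] / [4, 5]
  Insert 1 (step 6): P = [1, 3, 7] / [2, 5] / [4];  Q = [1, 2, 3] / [4, 5] / [6]
  Insert 6 (step 7): P = [1, 3, 6] / [2, 5, 7] / [4];  Q = [1, 2, 3] / [4, 5, 7] / [6]
  Insert 8 (step 8): P = [1, 3, 6, 8] / [2, 5, 7] / [4];  Q = [1, 2, 3, 8] / [4, 5, 7] / [6]
Final shape: (4, 3, 1).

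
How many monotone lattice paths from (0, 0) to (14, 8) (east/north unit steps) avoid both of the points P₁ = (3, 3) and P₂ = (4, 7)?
Number of paths = 229880

Inclusion–exclusion. Total paths: C(22, 14) = 319770. Through P₁: C(6, 3)·C(16, 11) = 87360. Through P₂: C(11, 4)·C(11, 10) = 3630. Since P₁ is strictly southwest of P₂, a monotone path through both must visit P₁ then P₂; paths through both = C(6, 3)·C(5, 1)·C(11, 10) = 1100. Avoid both = 319770 − 87360 − 3630 + 1100 = 229880.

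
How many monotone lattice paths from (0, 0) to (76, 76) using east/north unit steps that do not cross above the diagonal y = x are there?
C_76 = 4790408930363303911328386208394864461024520

These NE paths below the diagonal are counted by the Catalan number C_n = (1/(n + 1)) · C(2n, n). For n = 76: C_76 = (1/77) · C(152, 76) = 368861487637974401172285738046404563498888040/77 = 4790408930363303911328386208394864461024520.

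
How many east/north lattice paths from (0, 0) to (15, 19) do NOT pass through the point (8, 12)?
Number of paths = 1423638480

Total paths from (0, 0) to (15, 19): C(34, 15) = 1855967520. Paths through (8, 12): (paths (0, 0) → (8, 12)) × (paths (8, 12) → (15, 19)) = C(20, 8) · C(14, 7) = 125970 · 3432 = 432329040. Avoidance count = 1855967520 − 432329040 = 1423638480.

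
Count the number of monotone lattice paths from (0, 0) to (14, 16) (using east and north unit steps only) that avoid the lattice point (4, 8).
Number of paths = 123762465

Total paths from (0, 0) to (14, 16): C(30, 14) = 145422675. Paths through (4, 8): (paths (0, 0) → (4, 8)) × (paths (4, 8) → (14, 16)) = C(12, 4) · C(18, 10) = 495 · 43758 = 21660210. Avoidance count = 145422675 − 21660210 = 123762465.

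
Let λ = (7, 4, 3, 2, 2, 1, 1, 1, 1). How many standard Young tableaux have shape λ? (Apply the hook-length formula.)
# SYT of shape (7, 4, 3, 2, 2, 1, 1, 1, 1) = 2483120640

Hook-length formula: f^λ = n! / Π hook(c), product over all cells c of the Young diagram. For λ = (7, 4, 3, 2, 2, 1, 1, 1, 1), n = 22 boxes. Hook lengths by row (left-to-right, top-to-bottom): [15, 10, 7, 5, 3, 2, 1]; [11, 6, 3, 1]; [9, 4, 1]; [7, 2]; [6, 1]; [4]; [3]; [2]; [1]. Product of hooks = 452656512000. So f^λ = 22! / 452656512000 = 1124000727777607680000 / 452656512000 = 2483120640.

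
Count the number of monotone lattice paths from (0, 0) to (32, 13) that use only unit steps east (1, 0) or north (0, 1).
Number of paths = 73006209045

A monotone lattice path from (0, 0) to (32, 13) consists of 32 east steps and 13 north steps in some order, so it is determined by which 32 of the 45 steps are east. The count is C(45, 32) = 73006209045.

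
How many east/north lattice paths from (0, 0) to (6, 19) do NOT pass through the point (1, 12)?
Number of paths = 166804

Total paths from (0, 0) to (6, 19): C(25, 6) = 177100. Paths through (1, 12): (paths (0, 0) → (1, 12)) × (paths (1, 12) → (6, 19)) = C(13, 1) · C(12, 5) = 13 · 792 = 10296. Avoidance count = 177100 − 10296 = 166804.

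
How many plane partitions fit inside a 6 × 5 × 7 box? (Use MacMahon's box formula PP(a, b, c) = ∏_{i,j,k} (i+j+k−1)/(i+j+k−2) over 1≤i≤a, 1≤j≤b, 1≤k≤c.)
PP(6, 5, 7) = 739309710568

Evaluate the triple product over i = 1..6, j = 1..5, k = 1..7. The factors are (2/1) · (3/2) · (4/3) · (5/4) · (6/5) · (7/6) · (8/7) · (3/2) · … (210 factors total). The numerators and denominators telescope so the product is an integer; carrying out the multiplication exactly gives PP(6, 5, 7) = 739309710568.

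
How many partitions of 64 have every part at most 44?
p(64, parts ≤ 44) = 1739543

Use the recurrence p(n, m) = p(n, m−1) + p(n−m, m): either the largest part is < m (count p(n, m−1)) or the largest part is exactly m (remove one copy of m, count p(n−m, m)). With p(0, ·) = 1 this gives p(64, parts ≤ 44) = 1739543. (By conjugating Young diagrams, this also counts partitions of 64 into at most 44 parts.)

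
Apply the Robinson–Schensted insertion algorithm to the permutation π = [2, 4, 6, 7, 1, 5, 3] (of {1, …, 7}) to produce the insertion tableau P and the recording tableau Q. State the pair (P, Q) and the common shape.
P = [1, 3, 5, 7] / [2, 4] / [6];  Q = [1, 2, 3, 4] / [5, 6] / [7];  common shape = (4, 2, 1)

Row-insert the values π_1, π_2, … into P one at a time, bumping the leftmost entry strictly greater than the inserted value down to the next row. The recording tableau Q records, in position (i, j), the step at which that cell was added to P.
  Insert 2 (step 1): P = [2];  Q = [1]
  Insert 4 (step 2): P = [2, 4];  Q = [1, 2]
  Insert 6 (step 3): P = [2, 4, 6];  Q = [1, 2, 3]
  Insert 7 (step 4): P = [2, 4, 6, 7];  Q = [1, 2, 3, 4]
  Insert 1 (step 5): P = [1, 4, 6, 7] / [2];  Q = [1, 2, 3, 4] / [5]
  Insert 5 (step 6): P = [1, 4, 5, 7] / [2, 6];  Q = [1, 2, 3, 4] / [5, 6]
  Insert 3 (step 7): P = [1, 3, 5, 7] / [2, 4] / [6];  Q = [1, 2, 3, 4] / [5, 6] / [7]
Final shape: (4, 2, 1).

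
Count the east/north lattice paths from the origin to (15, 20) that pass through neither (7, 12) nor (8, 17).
Number of paths = 2505939960

Inclusion–exclusion. Total paths: C(35, 15) = 3247943160. Through P₁: C(19, 7)·C(16, 8) = 648493560. Through P₂: C(25, 8)·C(10, 7) = 129789000. Since P₁ is strictly southwest of P₂, a monotone path through both must visit P₁ then P₂; paths through both = C(19, 7)·C(6, 1)·C(10, 7) = 36279360. Avoid both = 3247943160 − 648493560 − 129789000 + 36279360 = 2505939960.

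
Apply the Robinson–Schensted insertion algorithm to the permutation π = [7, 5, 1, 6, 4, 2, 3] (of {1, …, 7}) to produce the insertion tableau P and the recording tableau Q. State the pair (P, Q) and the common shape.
P = [1, 2, 3] / [4, 6] / [5] / [7];  Q = [1, 4, 7] / [2, 5] / [3] / [6];  common shape = (3, 2, 1, 1)

Row-insert the values π_1, π_2, … into P one at a time, bumping the leftmost entry strictly greater than the inserted value down to the next row. The recording tableau Q records, in position (i, j), the step at which that cell was added to P.
  Insert 7 (step 1): P = [7];  Q = [1]
  Insert 5 (step 2): P = [5] / [7];  Q = [1] / [2]
  Insert 1 (step 3): P = [1] / [5] / [7];  Q = [1] / [2] / [3]
  Insert 6 (step 4): P = [1, 6] / [5] / [7];  Q = [1, 4] / [2] / [3]
  Insert 4 (step 5): P = [1, 4] / [5, 6] / [7];  Q = [1, 4] / [2, 5] / [3]
  Insert 2 (step 6): P = [1, 2] / [4, 6] / [5] / [7];  Q = [1, 4] / [2, 5] / [3] / [6]
  Insert 3 (step 7): P = [1, 2, 3] / [4, 6] / [5] / [7];  Q = [1, 4, 7] / [2, 5] / [3] / [6]
Final shape: (3, 2, 1, 1).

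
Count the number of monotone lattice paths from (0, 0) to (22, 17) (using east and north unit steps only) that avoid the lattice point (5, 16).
Number of paths = 51020751528

Total paths from (0, 0) to (22, 17): C(39, 22) = 51021117810. Paths through (5, 16): (paths (0, 0) → (5, 16)) × (paths (5, 16) → (22, 17)) = C(21, 5) · C(18, 17) = 20349 · 18 = 366282. Avoidance count = 51021117810 − 366282 = 51020751528.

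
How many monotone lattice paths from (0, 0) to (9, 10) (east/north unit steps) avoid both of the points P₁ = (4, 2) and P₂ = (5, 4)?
Number of paths = 56063

Inclusion–exclusion. Total paths: C(19, 9) = 92378. Through P₁: C(6, 4)·C(13, 5) = 19305. Through P₂: C(9, 5)·C(10, 4) = 26460. Since P₁ is strictly southwest of P₂, a monotone path through both must visit P₁ then P₂; paths through both = C(6, 4)·C(3, 1)·C(10, 4) = 9450. Avoid both = 92378 − 19305 − 26460 + 9450 = 56063.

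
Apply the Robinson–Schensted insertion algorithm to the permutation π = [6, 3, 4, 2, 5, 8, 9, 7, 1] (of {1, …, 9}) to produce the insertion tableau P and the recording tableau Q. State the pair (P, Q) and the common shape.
P = [1, 4, 5, 7, 9] / [2, 8] / [3] / [6];  Q = [1, 3, 5, 6, 7] / [2, 8] / [4] / [9];  common shape = (5, 2, 1, 1)

Row-insert the values π_1, π_2, … into P one at a time, bumping the leftmost entry strictly greater than the inserted value down to the next row. The recording tableau Q records, in position (i, j), the step at which that cell was added to P.
  Insert 6 (step 1): P = [6];  Q = [1]
  Insert 3 (step 2): P = [3] / [6];  Q = [1] / [2]
  Insert 4 (step 3): P = [3, 4] / [6];  Q = [1, 3] / [2]
  Insert 2 (step 4): P = [2, 4] / [3] / [6];  Q = [1, 3] / [2] / [4]
  Insert 5 (step 5): P = [2, 4, 5] / [3] / [6];  Q = [1, 3, 5] / [2] / [4]
  Insert 8 (step 6): P = [2, 4, 5, 8] / [3] / [6];  Q = [1, 3, 5, 6] / [2] / [4]
  Insert 9 (step 7): P = [2, 4, 5, 8, 9] / [3] / [6];  Q = [1, 3, 5, 6, 7] / [2] / [4]
  Insert 7 (step 8): P = [2, 4, 5, 7, 9] / [3, 8] / [6];  Q = [1, 3, 5, 6, 7] / [2, 8] / [4]
  Insert 1 (step 9): P = [1, 4, 5, 7, 9] / [2, 8] / [3] / [6];  Q = [1, 3, 5, 6, 7] / [2, 8] / [4] / [9]
Final shape: (5, 2, 1, 1).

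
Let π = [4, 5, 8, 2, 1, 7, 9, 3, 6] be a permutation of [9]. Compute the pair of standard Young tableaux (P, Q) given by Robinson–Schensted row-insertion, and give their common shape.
P = [1, 3, 6, 9] / [2, 5, 7] / [4, 8];  Q = [1, 2, 3, 7] / [4, 6, 9] / [5, 8];  common shape = (4, 3, 2)

Row-insert the values π_1, π_2, … into P one at a time, bumping the leftmost entry strictly greater than the inserted value down to the next row. The recording tableau Q records, in position (i, j), the step at which that cell was added to P.
  Insert 4 (step 1): P = [4];  Q = [1]
  Insert 5 (step 2): P = [4, 5];  Q = [1, 2]
  Insert 8 (step 3): P = [4, 5, 8];  Q = [1, 2, 3]
  Insert 2 (step 4): P = [2, 5, 8] / [4];  Q = [1, 2, 3] / [4]
  Insert 1 (step 5): P = [1, 5, 8] / [2] / [4];  Q = [1, 2, 3] / [4] / [5]
  Insert 7 (step 6): P = [1, 5, 7] / [2, 8] / [4];  Q = [1, 2, 3] / [4, 6] / [5]
  Insert 9 (step 7): P = [1, 5, 7, 9] / [2, 8] / [4];  Q = [1, 2, 3, 7] / [4, 6] / [5]
  Insert 3 (step 8): P = [1, 3, 7, 9] / [2, 5] / [4, 8];  Q = [1, 2, 3, 7] / [4, 6] / [5, 8]
  Insert 6 (step 9): P = [1, 3, 6, 9] / [2, 5, 7] / [4, 8];  Q = [1, 2, 3, 7] / [4, 6, 9] / [5, 8]
Final shape: (4, 3, 2).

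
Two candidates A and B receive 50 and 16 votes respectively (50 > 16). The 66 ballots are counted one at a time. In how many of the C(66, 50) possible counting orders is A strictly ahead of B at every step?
Strict-lead orderings = 440671237120764

Total orderings of the 66 votes with 50 for A: C(66, 50) = 855420636763836. By the Bertrand ballot formula (Cycle Lemma / reflection principle), the number of orderings in which A is strictly ahead of B throughout is (p − q)/(p + q) · C(p + q, p) = (50 − 16)/(50 + 16) · 855420636763836 = 440671237120764.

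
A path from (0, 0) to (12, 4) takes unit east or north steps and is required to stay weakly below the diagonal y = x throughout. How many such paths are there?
Number of paths = 1260

By the reflection principle (André's argument), the number of monotone paths to (12, 4) with n ≤ m that never go above y = x is C(16, 12) − C(16, 13) = 1820 − 560 = 1260.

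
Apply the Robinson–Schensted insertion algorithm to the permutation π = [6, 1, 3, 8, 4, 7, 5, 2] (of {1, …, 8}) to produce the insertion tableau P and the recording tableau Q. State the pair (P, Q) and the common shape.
P = [1, 2, 4, 5] / [3, 7] / [6] / [8];  Q = [1, 3, 4, 6] / [2, 5] / [7] / [8];  common shape = (4, 2, 1, 1)

Row-insert the values π_1, π_2, … into P one at a time, bumping the leftmost entry strictly greater than the inserted value down to the next row. The recording tableau Q records, in position (i, j), the step at which that cell was added to P.
  Insert 6 (step 1): P = [6];  Q = [1]
  Insert 1 (step 2): P = [1] / [6];  Q = [1] / [2]
  Insert 3 (step 3): P = [1, 3] / [6];  Q = [1, 3] / [2]
  Insert 8 (step 4): P = [1, 3, 8] / [6];  Q = [1, 3, 4] / [2]
  Insert 4 (step 5): P = [1, 3, 4] / [6, 8];  Q = [1, 3, 4] / [2, 5]
  Insert 7 (step 6): P = [1, 3, 4, 7] / [6, 8];  Q = [1, 3, 4, 6] / [2, 5]
  Insert 5 (step 7): P = [1, 3, 4, 5] / [6, 7] / [8];  Q = [1, 3, 4, 6] / [2, 5] / [7]
  Insert 2 (step 8): P = [1, 2, 4, 5] / [3, 7] / [6] / [8];  Q = [1, 3, 4, 6] / [2, 5] / [7] / [8]
Final shape: (4, 2, 1, 1).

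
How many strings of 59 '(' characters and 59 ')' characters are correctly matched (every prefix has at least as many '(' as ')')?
C_59 = 405944995127576985730643443367112

These balanced parentheses are counted by the Catalan number C_n = (1/(n + 1)) · C(2n, n). For n = 59: C_59 = (1/60) · C(118, 59) = 24356699707654619143838606602026720/60 = 405944995127576985730643443367112.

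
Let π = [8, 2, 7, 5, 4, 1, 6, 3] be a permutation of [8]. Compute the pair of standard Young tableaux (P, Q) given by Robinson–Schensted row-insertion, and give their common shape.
P = [1, 3, 6] / [2, 4] / [5] / [7] / [8];  Q = [1, 3, 7] / [2, 8] / [4] / [5] / [6];  common shape = (3, 2, 1, 1, 1)

Row-insert the values π_1, π_2, … into P one at a time, bumping the leftmost entry strictly greater than the inserted value down to the next row. The recording tableau Q records, in position (i, j), the step at which that cell was added to P.
  Insert 8 (step 1): P = [8];  Q = [1]
  Insert 2 (step 2): P = [2] / [8];  Q = [1] / [2]
  Insert 7 (step 3): P = [2, 7] / [8];  Q = [1, 3] / [2]
  Insert 5 (step 4): P = [2, 5] / [7] / [8];  Q = [1, 3] / [2] / [4]
  Insert 4 (step 5): P = [2, 4] / [5] / [7] / [8];  Q = [1, 3] / [2] / [4] / [5]
  Insert 1 (step 6): P = [1, 4] / [2] / [5] / [7] / [8];  Q = [1, 3] / [2] / [4] / [5] / [6]
  Insert 6 (step 7): P = [1, 4, 6] / [2] / [5] / [7] / [8];  Q = [1, 3, 7] / [2] / [4] / [5] / [6]
  Insert 3 (step 8): P = [1, 3, 6] / [2, 4] / [5] / [7] / [8];  Q = [1, 3, 7] / [2, 8] / [4] / [5] / [6]
Final shape: (3, 2, 1, 1, 1).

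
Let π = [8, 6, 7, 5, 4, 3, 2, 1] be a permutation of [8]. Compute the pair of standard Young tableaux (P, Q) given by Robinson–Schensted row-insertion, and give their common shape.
P = [1, 7] / [2] / [3] / [4] / [5] / [6] / [8];  Q = [1, 3] / [2] / [4] / [5] / [6] / [7] / [8];  common shape = (2, 1, 1, 1, 1, 1, 1)

Row-insert the values π_1, π_2, … into P one at a time, bumping the leftmost entry strictly greater than the inserted value down to the next row. The recording tableau Q records, in position (i, j), the step at which that cell was added to P.
  Insert 8 (step 1): P = [8];  Q = [1]
  Insert 6 (step 2): P = [6] / [8];  Q = [1] / [2]
  Insert 7 (step 3): P = [6, 7] / [8];  Q = [1, 3] / [2]
  Insert 5 (step 4): P = [5, 7] / [6] / [8];  Q = [1, 3] / [2] / [4]
  Insert 4 (step 5): P = [4, 7] / [5] / [6] / [8];  Q = [1, 3] / [2] / [4] / [5]
  Insert 3 (step 6): P = [3, 7] / [4] / [5] / [6] / [8];  Q = [1, 3] / [2] / [4] / [5] / [6]
  Insert 2 (step 7): P = [2, 7] / [3] / [4] / [5] / [6] / [8];  Q = [1, 3] / [2] / [4] / [5] / [6] / [7]
  Insert 1 (step 8): P = [1, 7] / [2] / [3] / [4] / [5] / [6] / [8];  Q = [1, 3] / [2] / [4] / [5] / [6] / [7] / [8]
Final shape: (2, 1, 1, 1, 1, 1, 1).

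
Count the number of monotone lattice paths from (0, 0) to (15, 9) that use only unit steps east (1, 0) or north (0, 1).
Number of paths = 1307504

A monotone lattice path from (0, 0) to (15, 9) consists of 15 east steps and 9 north steps in some order, so it is determined by which 15 of the 24 steps are east. The count is C(24, 15) = 1307504.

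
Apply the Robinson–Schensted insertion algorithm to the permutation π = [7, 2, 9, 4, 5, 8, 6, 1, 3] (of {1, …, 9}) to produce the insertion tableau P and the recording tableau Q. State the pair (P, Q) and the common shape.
P = [1, 3, 5, 6] / [2, 4] / [7, 8] / [9];  Q = [1, 3, 5, 6] / [2, 4] / [7, 9] / [8];  common shape = (4, 2, 2, 1)

Row-insert the values π_1, π_2, … into P one at a time, bumping the leftmost entry strictly greater than the inserted value down to the next row. The recording tableau Q records, in position (i, j), the step at which that cell was added to P.
  Insert 7 (step 1): P = [7];  Q = [1]
  Insert 2 (step 2): P = [2] / [7];  Q = [1] / [2]
  Insert 9 (step 3): P = [2, 9] / [7];  Q = [1, 3] / [2]
  Insert 4 (step 4): P = [2, 4] / [7, 9];  Q = [1, 3] / [2, 4]
  Insert 5 (step 5): P = [2, 4, 5] / [7, 9];  Q = [1, 3, 5] / [2, 4]
  Insert 8 (step 6): P = [2, 4, 5, 8] / [7, 9];  Q = [1, 3, 5, 6] / [2, 4]
  Insert 6 (step 7): P = [2, 4, 5, 6] / [7, 8] / [9];  Q = [1, 3, 5, 6] / [2, 4] / [7]
  Insert 1 (step 8): P = [1, 4, 5, 6] / [2, 8] / [7] / [9];  Q = [1, 3, 5, 6] / [2, 4] / [7] / [8]
  Insert 3 (step 9): P = [1, 3, 5, 6] / [2, 4] / [7, 8] / [9];  Q = [1, 3, 5, 6] / [2, 4] / [7, 9] / [8]
Final shape: (4, 2, 2, 1).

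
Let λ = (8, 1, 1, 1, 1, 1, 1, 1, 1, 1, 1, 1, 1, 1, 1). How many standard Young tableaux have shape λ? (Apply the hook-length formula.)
# SYT of shape (8, 1, 1, 1, 1, 1, 1, 1, 1, 1, 1, 1, 1, 1, 1) = 116280

Hook-length formula: f^λ = n! / Π hook(c), product over all cells c of the Young diagram. For λ = (8, 1, 1, 1, 1, 1, 1, 1, 1, 1, 1, 1, 1, 1, 1), n = 22 boxes. Hook lengths by row (left-to-right, top-to-bottom): [22, 7, 6, 5, 4, 3, 2, 1]; [14]; [13]; [12]; [11]; [10]; [9]; [8]; [7]; [6]; [5]; [4]; [3]; [2]; [1]. Product of hooks = 9666328928256000. So f^λ = 22! / 9666328928256000 = 1124000727777607680000 / 9666328928256000 = 116280.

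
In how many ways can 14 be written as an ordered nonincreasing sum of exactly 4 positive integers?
p(14, 4 parts) = 23

Partitions of n into exactly k parts ↔ partitions of n − k into at most k parts (subtract 1 from each part). For n = 14, k = 4, the partitions are: 11+1+1+1, 10+2+1+1, 9+3+1+1, 9+2+2+1, 8+4+1+1, 8+3+2+1, 8+2+2+2, 7+5+1+1, 7+4+2+1, 7+3+3+1, 7+3+2+2, 6+6+1+1, 6+5+2+1, 6+4+3+1, 6+4+2+2, 6+3+3+2, 5+5+3+1, 5+5+2+2, 5+4+4+1, 5+4+3+2, 5+3+3+3, 4+4+4+2, 4+4+3+3. Count = 23.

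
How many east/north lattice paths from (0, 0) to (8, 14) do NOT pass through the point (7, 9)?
Number of paths = 251130

Total paths from (0, 0) to (8, 14): C(22, 8) = 319770. Paths through (7, 9): (paths (0, 0) → (7, 9)) × (paths (7, 9) → (8, 14)) = C(16, 7) · C(6, 1) = 11440 · 6 = 68640. Avoidance count = 319770 − 68640 = 251130.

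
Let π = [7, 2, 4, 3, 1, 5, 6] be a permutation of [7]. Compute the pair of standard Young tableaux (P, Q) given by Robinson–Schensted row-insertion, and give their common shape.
P = [1, 3, 5, 6] / [2] / [4] / [7];  Q = [1, 3, 6, 7] / [2] / [4] / [5];  common shape = (4, 1, 1, 1)

Row-insert the values π_1, π_2, … into P one at a time, bumping the leftmost entry strictly greater than the inserted value down to the next row. The recording tableau Q records, in position (i, j), the step at which that cell was added to P.
  Insert 7 (step 1): P = [7];  Q = [1]
  Insert 2 (step 2): P = [2] / [7];  Q = [1] / [2]
  Insert 4 (step 3): P = [2, 4] / [7];  Q = [1, 3] / [2]
  Insert 3 (step 4): P = [2, 3] / [4] / [7];  Q = [1, 3] / [2] / [4]
  Insert 1 (step 5): P = [1, 3] / [2] / [4] / [7];  Q = [1, 3] / [2] / [4] / [5]
  Insert 5 (step 6): P = [1, 3, 5] / [2] / [4] / [7];  Q = [1, 3, 6] / [2] / [4] / [5]
  Insert 6 (step 7): P = [1, 3, 5, 6] / [2] / [4] / [7];  Q = [1, 3, 6, 7] / [2] / [4] / [5]
Final shape: (4, 1, 1, 1).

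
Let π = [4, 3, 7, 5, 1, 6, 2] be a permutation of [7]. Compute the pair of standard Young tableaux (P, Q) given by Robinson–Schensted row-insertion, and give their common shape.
P = [1, 2, 6] / [3, 5] / [4, 7];  Q = [1, 3, 6] / [2, 4] / [5, 7];  common shape = (3, 2, 2)

Row-insert the values π_1, π_2, … into P one at a time, bumping the leftmost entry strictly greater than the inserted value down to the next row. The recording tableau Q records, in position (i, j), the step at which that cell was added to P.
  Insert 4 (step 1): P = [4];  Q = [1]
  Insert 3 (step 2): P = [3] / [4];  Q = [1] / [2]
  Insert 7 (step 3): P = [3, 7] / [4];  Q = [1, 3] / [2]
  Insert 5 (step 4): P = [3, 5] / [4, 7];  Q = [1, 3] / [2, 4]
  Insert 1 (step 5): P = [1, 5] / [3, 7] / [4];  Q = [1, 3] / [2, 4] / [5]
  Insert 6 (step 6): P = [1, 5, 6] / [3, 7] / [4];  Q = [1, 3, 6] / [2, 4] / [5]
  Insert 2 (step 7): P = [1, 2, 6] / [3, 5] / [4, 7];  Q = [1, 3, 6] / [2, 4] / [5, 7]
Final shape: (3, 2, 2).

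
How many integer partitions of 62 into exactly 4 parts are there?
p(62, 4 parts) = 1735

Partitions of n into exactly k parts are in bijection with partitions of n − k into at most k parts (subtract 1 from each part). So p(62, exactly 4) = p(58, parts ≤ 4). Computing via the recurrence p(m, j) = p(m, j−1) + p(m−j, j) gives 1735.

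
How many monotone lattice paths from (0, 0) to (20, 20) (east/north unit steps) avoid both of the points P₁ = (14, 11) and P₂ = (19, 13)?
Number of paths = 113507096220

Inclusion–exclusion. Total paths: C(40, 20) = 137846528820. Through P₁: C(25, 14)·C(15, 6) = 22309287000. Through P₂: C(32, 19)·C(8, 1) = 2778988800. Since P₁ is strictly southwest of P₂, a monotone path through both must visit P₁ then P₂; paths through both = C(25, 14)·C(7, 5)·C(8, 1) = 748843200. Avoid both = 137846528820 − 22309287000 − 2778988800 + 748843200 = 113507096220.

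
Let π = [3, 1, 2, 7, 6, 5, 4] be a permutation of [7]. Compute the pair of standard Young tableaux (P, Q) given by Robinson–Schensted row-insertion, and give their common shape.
P = [1, 2, 4] / [3, 5] / [6] / [7];  Q = [1, 3, 4] / [2, 5] / [6] / [7];  common shape = (3, 2, 1, 1)

Row-insert the values π_1, π_2, … into P one at a time, bumping the leftmost entry strictly greater than the inserted value down to the next row. The recording tableau Q records, in position (i, j), the step at which that cell was added to P.
  Insert 3 (step 1): P = [3];  Q = [1]
  Insert 1 (step 2): P = [1] / [3];  Q = [1] / [2]
  Insert 2 (step 3): P = [1, 2] / [3];  Q = [1, 3] / [2]
  Insert 7 (step 4): P = [1, 2, 7] / [3];  Q = [1, 3, 4] / [2]
  Insert 6 (step 5): P = [1, 2, 6] / [3, 7];  Q = [1, 3, 4] / [2, 5]
  Insert 5 (step 6): P = [1, 2, 5] / [3, 6] / [7];  Q = [1, 3, 4] / [2, 5] / [6]
  Insert 4 (step 7): P = [1, 2, 4] / [3, 5] / [6] / [7];  Q = [1, 3, 4] / [2, 5] / [6] / [7]
Final shape: (3, 2, 1, 1).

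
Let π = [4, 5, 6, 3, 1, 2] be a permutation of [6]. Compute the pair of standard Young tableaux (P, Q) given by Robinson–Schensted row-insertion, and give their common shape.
P = [1, 2, 6] / [3, 5] / [4];  Q = [1, 2, 3] / [4, 6] / [5];  common shape = (3, 2, 1)

Row-insert the values π_1, π_2, … into P one at a time, bumping the leftmost entry strictly greater than the inserted value down to the next row. The recording tableau Q records, in position (i, j), the step at which that cell was added to P.
  Insert 4 (step 1): P = [4];  Q = [1]
  Insert 5 (step 2): P = [4, 5];  Q = [1, 2]
  Insert 6 (step 3): P = [4, 5, 6];  Q = [1, 2, 3]
  Insert 3 (step 4): P = [3, 5, 6] / [4];  Q = [1, 2, 3] / [4]
  Insert 1 (step 5): P = [1, 5, 6] / [3] / [4];  Q = [1, 2, 3] / [4] / [5]
  Insert 2 (step 6): P = [1, 2, 6] / [3, 5] / [4];  Q = [1, 2, 3] / [4, 6] / [5]
Final shape: (3, 2, 1).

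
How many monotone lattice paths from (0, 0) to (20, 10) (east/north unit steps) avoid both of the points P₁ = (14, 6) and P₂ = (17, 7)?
Number of paths = 18084135

Inclusion–exclusion. Total paths: C(30, 20) = 30045015. Through P₁: C(20, 14)·C(10, 6) = 8139600. Through P₂: C(24, 17)·C(6, 3) = 6922080. Since P₁ is strictly southwest of P₂, a monotone path through both must visit P₁ then P₂; paths through both = C(20, 14)·C(4, 3)·C(6, 3) = 3100800. Avoid both = 30045015 − 8139600 − 6922080 + 3100800 = 18084135.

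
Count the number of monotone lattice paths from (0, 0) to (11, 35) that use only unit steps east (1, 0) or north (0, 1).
Number of paths = 13340783196

A monotone lattice path from (0, 0) to (11, 35) consists of 11 east steps and 35 north steps in some order, so it is determined by which 11 of the 46 steps are east. The count is C(46, 11) = 13340783196.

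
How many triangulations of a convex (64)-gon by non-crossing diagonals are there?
C_62 = 24139737743045626825711458546273312

These polygon triangulations are counted by the Catalan number C_n = (1/(n + 1)) · C(2n, n). For n = 62: C_62 = (1/63) · C(124, 62) = 1520803477811874490019821888415218656/63 = 24139737743045626825711458546273312.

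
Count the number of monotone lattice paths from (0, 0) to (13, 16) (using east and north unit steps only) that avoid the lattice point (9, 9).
Number of paths = 51819315

Total paths from (0, 0) to (13, 16): C(29, 13) = 67863915. Paths through (9, 9): (paths (0, 0) → (9, 9)) × (paths (9, 9) → (13, 16)) = C(18, 9) · C(11, 4) = 48620 · 330 = 16044600. Avoidance count = 67863915 − 16044600 = 51819315.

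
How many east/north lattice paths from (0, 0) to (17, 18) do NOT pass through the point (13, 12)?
Number of paths = 3445504650

Total paths from (0, 0) to (17, 18): C(35, 17) = 4537567650. Paths through (13, 12): (paths (0, 0) → (13, 12)) × (paths (13, 12) → (17, 18)) = C(25, 13) · C(10, 4) = 5200300 · 210 = 1092063000. Avoidance count = 4537567650 − 1092063000 = 3445504650.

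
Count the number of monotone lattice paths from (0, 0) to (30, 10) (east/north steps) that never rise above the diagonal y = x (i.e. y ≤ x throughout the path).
Number of paths = 574221648

By the reflection principle (André's argument), the number of monotone paths to (30, 10) with n ≤ m that never go above y = x is C(40, 30) − C(40, 31) = 847660528 − 273438880 = 574221648.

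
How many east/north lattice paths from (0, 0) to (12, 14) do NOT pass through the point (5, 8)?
Number of paths = 7449208

Total paths from (0, 0) to (12, 14): C(26, 12) = 9657700. Paths through (5, 8): (paths (0, 0) → (5, 8)) × (paths (5, 8) → (12, 14)) = C(13, 5) · C(13, 7) = 1287 · 1716 = 2208492. Avoidance count = 9657700 − 2208492 = 7449208.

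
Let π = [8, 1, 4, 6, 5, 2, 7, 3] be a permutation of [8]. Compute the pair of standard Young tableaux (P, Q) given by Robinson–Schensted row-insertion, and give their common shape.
P = [1, 2, 3, 7] / [4, 5] / [6] / [8];  Q = [1, 3, 4, 7] / [2, 8] / [5] / [6];  common shape = (4, 2, 1, 1)

Row-insert the values π_1, π_2, … into P one at a time, bumping the leftmost entry strictly greater than the inserted value down to the next row. The recording tableau Q records, in position (i, j), the step at which that cell was added to P.
  Insert 8 (step 1): P = [8];  Q = [1]
  Insert 1 (step 2): P = [1] / [8];  Q = [1] / [2]
  Insert 4 (step 3): P = [1, 4] / [8];  Q = [1, 3] / [2]
  Insert 6 (step 4): P = [1, 4, 6] / [8];  Q = [1, 3, 4] / [2]
  Insert 5 (step 5): P = [1, 4, 5] / [6] / [8];  Q = [1, 3, 4] / [2] / [5]
  Insert 2 (step 6): P = [1, 2, 5] / [4] / [6] / [8];  Q = [1, 3, 4] / [2] / [5] / [6]
  Insert 7 (step 7): P = [1, 2, 5, 7] / [4] / [6] / [8];  Q = [1, 3, 4, 7] / [2] / [5] / [6]
  Insert 3 (step 8): P = [1, 2, 3, 7] / [4, 5] / [6] / [8];  Q = [1, 3, 4, 7] / [2, 8] / [5] / [6]
Final shape: (4, 2, 1, 1).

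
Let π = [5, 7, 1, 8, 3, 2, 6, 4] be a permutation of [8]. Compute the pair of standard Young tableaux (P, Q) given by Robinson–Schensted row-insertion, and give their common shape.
P = [1, 2, 4] / [3, 6, 8] / [5, 7];  Q = [1, 2, 4] / [3, 5, 7] / [6, 8];  common shape = (3, 3, 2)

Row-insert the values π_1, π_2, … into P one at a time, bumping the leftmost entry strictly greater than the inserted value down to the next row. The recording tableau Q records, in position (i, j), the step at which that cell was added to P.
  Insert 5 (step 1): P = [5];  Q = [1]
  Insert 7 (step 2): P = [5, 7];  Q = [1, 2]
  Insert 1 (step 3): P = [1, 7] / [5];  Q = [1, 2] / [3]
  Insert 8 (step 4): P = [1, 7, 8] / [5];  Q = [1, 2, 4] / [3]
  Insert 3 (step 5): P = [1, 3, 8] / [5, 7];  Q = [1, 2, 4] / [3, 5]
  Insert 2 (step 6): P = [1, 2, 8] / [3, 7] / [5];  Q = [1, 2, 4] / [3, 5] / [6]
  Insert 6 (step 7): P = [1, 2, 6] / [3, 7, 8] / [5];  Q = [1, 2, 4] / [3, 5, 7] / [6]
  Insert 4 (step 8): P = [1, 2, 4] / [3, 6, 8] / [5, 7];  Q = [1, 2, 4] / [3, 5, 7] / [6, 8]
Final shape: (3, 3, 2).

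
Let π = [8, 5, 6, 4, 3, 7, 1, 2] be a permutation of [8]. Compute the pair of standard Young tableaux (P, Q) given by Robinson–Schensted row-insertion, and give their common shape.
P = [1, 2, 7] / [3, 6] / [4] / [5] / [8];  Q = [1, 3, 6] / [2, 8] / [4] / [5] / [7];  common shape = (3, 2, 1, 1, 1)

Row-insert the values π_1, π_2, … into P one at a time, bumping the leftmost entry strictly greater than the inserted value down to the next row. The recording tableau Q records, in position (i, j), the step at which that cell was added to P.
  Insert 8 (step 1): P = [8];  Q = [1]
  Insert 5 (step 2): P = [5] / [8];  Q = [1] / [2]
  Insert 6 (step 3): P = [5, 6] / [8];  Q = [1, 3] / [2]
  Insert 4 (step 4): P = [4, 6] / [5] / [8];  Q = [1, 3] / [2] / [4]
  Insert 3 (step 5): P = [3, 6] / [4] / [5] / [8];  Q = [1, 3] / [2] / [4] / [5]
  Insert 7 (step 6): P = [3, 6, 7] / [4] / [5] / [8];  Q = [1, 3, 6] / [2] / [4] / [5]
  Insert 1 (step 7): P = [1, 6, 7] / [3] / [4] / [5] / [8];  Q = [1, 3, 6] / [2] / [4] / [5] / [7]
  Insert 2 (step 8): P = [1, 2, 7] / [3, 6] / [4] / [5] / [8];  Q = [1, 3, 6] / [2, 8] / [4] / [5] / [7]
Final shape: (3, 2, 1, 1, 1).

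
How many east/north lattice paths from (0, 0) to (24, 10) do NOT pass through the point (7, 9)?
Number of paths = 130922220

Total paths from (0, 0) to (24, 10): C(34, 24) = 131128140. Paths through (7, 9): (paths (0, 0) → (7, 9)) × (paths (7, 9) → (24, 10)) = C(16, 7) · C(18, 17) = 11440 · 18 = 205920. Avoidance count = 131128140 − 205920 = 130922220.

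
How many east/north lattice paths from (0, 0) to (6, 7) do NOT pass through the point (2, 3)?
Number of paths = 1016

Total paths from (0, 0) to (6, 7): C(13, 6) = 1716. Paths through (2, 3): (paths (0, 0) → (2, 3)) × (paths (2, 3) → (6, 7)) = C(5, 2) · C(8, 4) = 10 · 70 = 700. Avoidance count = 1716 − 700 = 1016.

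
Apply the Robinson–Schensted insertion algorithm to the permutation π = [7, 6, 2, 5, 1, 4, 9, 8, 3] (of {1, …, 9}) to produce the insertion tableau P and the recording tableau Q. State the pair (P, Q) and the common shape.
P = [1, 3, 8] / [2, 4, 9] / [5] / [6] / [7];  Q = [1, 4, 7] / [2, 6, 8] / [3] / [5] / [9];  common shape = (3, 3, 1, 1, 1)

Row-insert the values π_1, π_2, … into P one at a time, bumping the leftmost entry strictly greater than the inserted value down to the next row. The recording tableau Q records, in position (i, j), the step at which that cell was added to P.
  Insert 7 (step 1): P = [7];  Q = [1]
  Insert 6 (step 2): P = [6] / [7];  Q = [1] / [2]
  Insert 2 (step 3): P = [2] / [6] / [7];  Q = [1] / [2] / [3]
  Insert 5 (step 4): P = [2, 5] / [6] / [7];  Q = [1, 4] / [2] / [3]
  Insert 1 (step 5): P = [1, 5] / [2] / [6] / [7];  Q = [1, 4] / [2] / [3] / [5]
  Insert 4 (step 6): P = [1, 4] / [2, 5] / [6] / [7];  Q = [1, 4] / [2, 6] / [3] / [5]
  Insert 9 (step 7): P = [1, 4, 9] / [2, 5] / [6] / [7];  Q = [1, 4, 7] / [2, 6] / [3] / [5]
  Insert 8 (step 8): P = [1, 4, 8] / [2, 5, 9] / [6] / [7];  Q = [1, 4, 7] / [2, 6, 8] / [3] / [5]
  Insert 3 (step 9): P = [1, 3, 8] / [2, 4, 9] / [5] / [6] / [7];  Q = [1, 4, 7] / [2, 6, 8] / [3] / [5] / [9]
Final shape: (3, 3, 1, 1, 1).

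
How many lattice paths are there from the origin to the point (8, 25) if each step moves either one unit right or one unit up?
Number of paths = 13884156

A monotone lattice path from (0, 0) to (8, 25) consists of 8 east steps and 25 north steps in some order, so it is determined by which 8 of the 33 steps are east. The count is C(33, 8) = 13884156.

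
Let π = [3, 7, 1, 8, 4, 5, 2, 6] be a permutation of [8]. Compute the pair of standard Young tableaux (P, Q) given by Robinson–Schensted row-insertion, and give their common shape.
P = [1, 2, 5, 6] / [3, 4, 8] / [7];  Q = [1, 2, 4, 8] / [3, 5, 6] / [7];  common shape = (4, 3, 1)

Row-insert the values π_1, π_2, … into P one at a time, bumping the leftmost entry strictly greater than the inserted value down to the next row. The recording tableau Q records, in position (i, j), the step at which that cell was added to P.
  Insert 3 (step 1): P = [3];  Q = [1]
  Insert 7 (step 2): P = [3, 7];  Q = [1, 2]
  Insert 1 (step 3): P = [1, 7] / [3];  Q = [1, 2] / [3]
  Insert 8 (step 4): P = [1, 7, 8] / [3];  Q = [1, 2, 4] / [3]
  Insert 4 (step 5): P = [1, 4, 8] / [3, 7];  Q = [1, 2, 4] / [3, 5]
  Insert 5 (step 6): P = [1, 4, 5] / [3, 7, 8];  Q = [1, 2, 4] / [3, 5, 6]
  Insert 2 (step 7): P = [1, 2, 5] / [3, 4, 8] / [7];  Q = [1, 2, 4] / [3, 5, 6] / [7]
  Insert 6 (step 8): P = [1, 2, 5, 6] / [3, 4, 8] / [7];  Q = [1, 2, 4, 8] / [3, 5, 6] / [7]
Final shape: (4, 3, 1).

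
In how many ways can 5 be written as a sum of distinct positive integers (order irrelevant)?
q(5) = 3

List partitions of 5 into distinct parts: 5, 4+1, 3+2. There are q(5) = 3. (Euler: this equals the number of odd-part partitions of 5.)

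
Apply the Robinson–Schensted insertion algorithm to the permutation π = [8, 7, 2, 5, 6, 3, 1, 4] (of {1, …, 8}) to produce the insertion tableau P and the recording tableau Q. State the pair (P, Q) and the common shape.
P = [1, 3, 4] / [2, 6] / [5] / [7] / [8];  Q = [1, 4, 5] / [2, 8] / [3] / [6] / [7];  common shape = (3, 2, 1, 1, 1)

Row-insert the values π_1, π_2, … into P one at a time, bumping the leftmost entry strictly greater than the inserted value down to the next row. The recording tableau Q records, in position (i, j), the step at which that cell was added to P.
  Insert 8 (step 1): P = [8];  Q = [1]
  Insert 7 (step 2): P = [7] / [8];  Q = [1] / [2]
  Insert 2 (step 3): P = [2] / [7] / [8];  Q = [1] / [2] / [3]
  Insert 5 (step 4): P = [2, 5] / [7] / [8];  Q = [1, 4] / [2] / [3]
  Insert 6 (step 5): P = [2, 5, 6] / [7] / [8];  Q = [1, 4, 5] / [2] / [3]
  Insert 3 (step 6): P = [2, 3, 6] / [5] / [7] / [8];  Q = [1, 4, 5] / [2] / [3] / [6]
  Insert 1 (step 7): P = [1, 3, 6] / [2] / [5] / [7] / [8];  Q = [1, 4, 5] / [2] / [3] / [6] / [7]
  Insert 4 (step 8): P = [1, 3, 4] / [2, 6] / [5] / [7] / [8];  Q = [1, 4, 5] / [2, 8] / [3] / [6] / [7]
Final shape: (3, 2, 1, 1, 1).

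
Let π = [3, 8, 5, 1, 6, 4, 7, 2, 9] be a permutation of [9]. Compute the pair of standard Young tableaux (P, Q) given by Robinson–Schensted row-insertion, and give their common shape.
P = [1, 2, 6, 7, 9] / [3, 4] / [5] / [8];  Q = [1, 2, 5, 7, 9] / [3, 6] / [4] / [8];  common shape = (5, 2, 1, 1)

Row-insert the values π_1, π_2, … into P one at a time, bumping the leftmost entry strictly greater than the inserted value down to the next row. The recording tableau Q records, in position (i, j), the step at which that cell was added to P.
  Insert 3 (step 1): P = [3];  Q = [1]
  Insert 8 (step 2): P = [3, 8];  Q = [1, 2]
  Insert 5 (step 3): P = [3, 5] / [8];  Q = [1, 2] / [3]
  Insert 1 (step 4): P = [1, 5] / [3] / [8];  Q = [1, 2] / [3] / [4]
  Insert 6 (step 5): P = [1, 5, 6] / [3] / [8];  Q = [1, 2, 5] / [3] / [4]
  Insert 4 (step 6): P = [1, 4, 6] / [3, 5] / [8];  Q = [1, 2, 5] / [3, 6] / [4]
  Insert 7 (step 7): P = [1, 4, 6, 7] / [3, 5] / [8];  Q = [1, 2, 5, 7] / [3, 6] / [4]
  Insert 2 (step 8): P = [1, 2, 6, 7] / [3, 4] / [5] / [8];  Q = [1, 2, 5, 7] / [3, 6] / [4] / [8]
  Insert 9 (step 9): P = [1, 2, 6, 7, 9] / [3, 4] / [5] / [8];  Q = [1, 2, 5, 7, 9] / [3, 6] / [4] / [8]
Final shape: (5, 2, 1, 1).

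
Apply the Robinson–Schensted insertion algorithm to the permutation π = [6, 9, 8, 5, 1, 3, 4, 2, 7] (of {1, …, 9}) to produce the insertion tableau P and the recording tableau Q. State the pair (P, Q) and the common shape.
P = [1, 2, 4, 7] / [3, 8] / [5] / [6] / [9];  Q = [1, 2, 7, 9] / [3, 6] / [4] / [5] / [8];  common shape = (4, 2, 1, 1, 1)

Row-insert the values π_1, π_2, … into P one at a time, bumping the leftmost entry strictly greater than the inserted value down to the next row. The recording tableau Q records, in position (i, j), the step at which that cell was added to P.
  Insert 6 (step 1): P = [6];  Q = [1]
  Insert 9 (step 2): P = [6, 9];  Q = [1, 2]
  Insert 8 (step 3): P = [6, 8] / [9];  Q = [1, 2] / [3]
  Insert 5 (step 4): P = [5, 8] / [6] / [9];  Q = [1, 2] / [3] / [4]
  Insert 1 (step 5): P = [1, 8] / [5] / [6] / [9];  Q = [1, 2] / [3] / [4] / [5]
  Insert 3 (step 6): P = [1, 3] / [5, 8] / [6] / [9];  Q = [1, 2] / [3, 6] / [4] / [5]
  Insert 4 (step 7): P = [1, 3, 4] / [5, 8] / [6] / [9];  Q = [1, 2, 7] / [3, 6] / [4] / [5]
  Insert 2 (step 8): P = [1, 2, 4] / [3, 8] / [5] / [6] / [9];  Q = [1, 2, 7] / [3, 6] / [4] / [5] / [8]
  Insert 7 (step 9): P = [1, 2, 4, 7] / [3, 8] / [5] / [6] / [9];  Q = [1, 2, 7, 9] / [3, 6] / [4] / [5] / [8]
Final shape: (4, 2, 1, 1, 1).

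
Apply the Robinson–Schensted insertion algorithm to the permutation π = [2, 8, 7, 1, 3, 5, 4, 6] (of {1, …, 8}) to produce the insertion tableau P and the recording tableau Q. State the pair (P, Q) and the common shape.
P = [1, 3, 4, 6] / [2, 5] / [7] / [8];  Q = [1, 2, 6, 8] / [3, 5] / [4] / [7];  common shape = (4, 2, 1, 1)

Row-insert the values π_1, π_2, … into P one at a time, bumping the leftmost entry strictly greater than the inserted value down to the next row. The recording tableau Q records, in position (i, j), the step at which that cell was added to P.
  Insert 2 (step 1): P = [2];  Q = [1]
  Insert 8 (step 2): P = [2, 8];  Q = [1, 2]
  Insert 7 (step 3): P = [2, 7] / [8];  Q = [1, 2] / [3]
  Insert 1 (step 4): P = [1, 7] / [2] / [8];  Q = [1, 2] / [3] / [4]
  Insert 3 (step 5): P = [1, 3] / [2, 7] / [8];  Q = [1, 2] / [3, 5] / [4]
  Insert 5 (step 6): P = [1, 3, 5] / [2, 7] / [8];  Q = [1, 2, 6] / [3, 5] / [4]
  Insert 4 (step 7): P = [1, 3, 4] / [2, 5] / [7] / [8];  Q = [1, 2, 6] / [3, 5] / [4] / [7]
  Insert 6 (step 8): P = [1, 3, 4, 6] / [2, 5] / [7] / [8];  Q = [1, 2, 6, 8] / [3, 5] / [4] / [7]
Final shape: (4, 2, 1, 1).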